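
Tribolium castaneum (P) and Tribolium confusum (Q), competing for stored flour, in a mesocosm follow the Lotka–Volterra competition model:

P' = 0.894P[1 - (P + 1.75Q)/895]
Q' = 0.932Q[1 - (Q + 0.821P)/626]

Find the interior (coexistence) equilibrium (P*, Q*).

P* ≈ 459, Q* ≈ 249

Setting both brackets to zero gives the nullclines P + 1.75Q = 895 and 0.821P + Q = 626.
Substituting Q = 626 - 0.821P into the first: P(1 - 1.75·0.821) = 895 - 1.75·626.
So P* = -200/-0.437 = 459, and then Q* = 626 - 0.821·459 = 249.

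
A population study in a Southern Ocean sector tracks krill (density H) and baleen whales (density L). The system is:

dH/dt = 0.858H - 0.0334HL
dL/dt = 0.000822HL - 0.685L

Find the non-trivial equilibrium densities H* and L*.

H* ≈ 833, L* ≈ 25.7

Set dL/dt = 0 with L > 0: 0.000822H - 0.685 = 0, so H* = 0.685/0.000822 = 833.
Set dH/dt = 0 with H > 0: 0.858 - 0.0334L = 0, so L* = 0.858/0.0334 = 25.7.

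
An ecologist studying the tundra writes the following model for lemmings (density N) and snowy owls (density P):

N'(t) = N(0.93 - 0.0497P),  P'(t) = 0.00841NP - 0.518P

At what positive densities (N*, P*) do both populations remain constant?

Set dP/dt = 0 with P > 0: 0.00841N - 0.518 = 0, so N* = 0.518/0.00841 = 61.6.
Set dN/dt = 0 with N > 0: 0.93 - 0.0497P = 0, so P* = 0.93/0.0497 = 18.7.

N* ≈ 61.6, P* ≈ 18.7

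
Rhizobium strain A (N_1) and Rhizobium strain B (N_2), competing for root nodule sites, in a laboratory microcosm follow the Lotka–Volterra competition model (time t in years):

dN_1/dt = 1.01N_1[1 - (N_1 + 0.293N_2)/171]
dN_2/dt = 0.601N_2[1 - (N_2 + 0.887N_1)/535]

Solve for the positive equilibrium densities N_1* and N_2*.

Setting both brackets to zero gives the nullclines N_1 + 0.293N_2 = 171 and 0.887N_1 + N_2 = 535.
Substituting N_2 = 535 - 0.887N_1 into the first: N_1(1 - 0.293·0.887) = 171 - 0.293·535.
So N_1* = 14.2/0.74 = 19.2, and then N_2* = 535 - 0.887·19.2 = 518.

N_1* ≈ 19.2, N_2* ≈ 518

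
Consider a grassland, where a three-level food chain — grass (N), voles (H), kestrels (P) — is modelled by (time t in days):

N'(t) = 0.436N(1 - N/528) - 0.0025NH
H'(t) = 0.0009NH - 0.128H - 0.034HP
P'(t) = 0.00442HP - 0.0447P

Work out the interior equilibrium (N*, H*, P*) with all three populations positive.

From dP/dt = 0: 0.00442H* = 0.0447, so H* = 10.1.
From dN/dt = 0: 0.436(1 - N*/528) = 0.0025·10.1, giving N* = 528·(1 - 0.058) = 497.
From dH/dt = 0: 0.0009·497 - 0.128 = 0.034P*, so P* = 0.32/0.034 = 9.4.

N* ≈ 497, H* ≈ 10.1, P* ≈ 9.4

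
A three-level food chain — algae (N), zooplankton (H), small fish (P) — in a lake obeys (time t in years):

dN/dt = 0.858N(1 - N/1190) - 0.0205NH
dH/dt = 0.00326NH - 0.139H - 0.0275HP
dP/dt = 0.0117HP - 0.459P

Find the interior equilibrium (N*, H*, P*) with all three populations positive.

N* ≈ 74.6, H* ≈ 39.2, P* ≈ 3.79

From dP/dt = 0: 0.0117H* = 0.459, so H* = 39.2.
From dN/dt = 0: 0.858(1 - N*/1190) = 0.0205·39.2, giving N* = 1190·(1 - 0.937) = 74.6.
From dH/dt = 0: 0.00326·74.6 - 0.139 = 0.0275P*, so P* = 0.104/0.0275 = 3.79.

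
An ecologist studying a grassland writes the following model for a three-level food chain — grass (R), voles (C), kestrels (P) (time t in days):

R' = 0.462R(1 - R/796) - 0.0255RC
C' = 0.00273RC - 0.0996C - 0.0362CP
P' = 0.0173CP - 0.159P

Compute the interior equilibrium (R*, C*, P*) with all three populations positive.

From dP/dt = 0: 0.0173C* = 0.159, so C* = 9.19.
From dR/dt = 0: 0.462(1 - R*/796) = 0.0255·9.19, giving R* = 796·(1 - 0.507) = 392.
From dC/dt = 0: 0.00273·392 - 0.0996 = 0.0362P*, so P* = 0.971/0.0362 = 26.8.

R* ≈ 392, C* ≈ 9.19, P* ≈ 26.8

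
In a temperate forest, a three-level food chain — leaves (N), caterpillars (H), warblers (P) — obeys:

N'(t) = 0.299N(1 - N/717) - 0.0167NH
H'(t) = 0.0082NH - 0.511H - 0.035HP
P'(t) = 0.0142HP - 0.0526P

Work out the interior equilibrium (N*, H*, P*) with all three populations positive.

From dP/dt = 0: 0.0142H* = 0.0526, so H* = 3.7.
From dN/dt = 0: 0.299(1 - N*/717) = 0.0167·3.7, giving N* = 717·(1 - 0.207) = 569.
From dH/dt = 0: 0.0082·569 - 0.511 = 0.035P*, so P* = 4.15/0.035 = 119.

N* ≈ 569, H* ≈ 3.7, P* ≈ 119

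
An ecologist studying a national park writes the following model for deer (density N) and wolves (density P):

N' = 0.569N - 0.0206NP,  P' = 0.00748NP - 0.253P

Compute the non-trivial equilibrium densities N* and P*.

N* ≈ 33.8, P* ≈ 27.6

Set dP/dt = 0 with P > 0: 0.00748N - 0.253 = 0, so N* = 0.253/0.00748 = 33.8.
Set dN/dt = 0 with N > 0: 0.569 - 0.0206P = 0, so P* = 0.569/0.0206 = 27.6.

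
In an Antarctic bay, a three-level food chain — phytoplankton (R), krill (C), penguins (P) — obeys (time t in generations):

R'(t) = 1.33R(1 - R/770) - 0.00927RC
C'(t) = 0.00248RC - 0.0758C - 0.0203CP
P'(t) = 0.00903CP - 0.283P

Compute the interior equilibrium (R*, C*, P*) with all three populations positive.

R* ≈ 602, C* ≈ 31.3, P* ≈ 69.8

From dP/dt = 0: 0.00903C* = 0.283, so C* = 31.3.
From dR/dt = 0: 1.33(1 - R*/770) = 0.00927·31.3, giving R* = 770·(1 - 0.218) = 602.
From dC/dt = 0: 0.00248·602 - 0.0758 = 0.0203P*, so P* = 1.42/0.0203 = 69.8.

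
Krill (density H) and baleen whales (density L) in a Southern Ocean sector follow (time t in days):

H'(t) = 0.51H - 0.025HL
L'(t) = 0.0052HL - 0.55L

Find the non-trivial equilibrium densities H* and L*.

H* ≈ 106, L* ≈ 20.4

Set dL/dt = 0 with L > 0: 0.0052H - 0.55 = 0, so H* = 0.55/0.0052 = 106.
Set dH/dt = 0 with H > 0: 0.51 - 0.025L = 0, so L* = 0.51/0.025 = 20.4.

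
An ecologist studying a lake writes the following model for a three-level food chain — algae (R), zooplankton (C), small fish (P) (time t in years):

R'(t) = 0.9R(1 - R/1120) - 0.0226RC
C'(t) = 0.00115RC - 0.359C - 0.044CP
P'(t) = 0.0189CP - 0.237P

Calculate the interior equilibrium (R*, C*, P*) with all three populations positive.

R* ≈ 767, C* ≈ 12.5, P* ≈ 11.9

From dP/dt = 0: 0.0189C* = 0.237, so C* = 12.5.
From dR/dt = 0: 0.9(1 - R*/1120) = 0.0226·12.5, giving R* = 1120·(1 - 0.315) = 767.
From dC/dt = 0: 0.00115·767 - 0.359 = 0.044P*, so P* = 0.523/0.044 = 11.9.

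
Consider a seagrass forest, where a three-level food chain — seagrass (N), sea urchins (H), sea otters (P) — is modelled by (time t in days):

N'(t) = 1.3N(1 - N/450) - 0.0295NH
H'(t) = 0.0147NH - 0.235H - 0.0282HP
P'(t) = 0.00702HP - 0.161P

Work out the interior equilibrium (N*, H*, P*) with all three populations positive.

From dP/dt = 0: 0.00702H* = 0.161, so H* = 22.9.
From dN/dt = 0: 1.3(1 - N*/450) = 0.0295·22.9, giving N* = 450·(1 - 0.52) = 216.
From dH/dt = 0: 0.0147·216 - 0.235 = 0.0282P*, so P* = 2.94/0.0282 = 104.

N* ≈ 216, H* ≈ 22.9, P* ≈ 104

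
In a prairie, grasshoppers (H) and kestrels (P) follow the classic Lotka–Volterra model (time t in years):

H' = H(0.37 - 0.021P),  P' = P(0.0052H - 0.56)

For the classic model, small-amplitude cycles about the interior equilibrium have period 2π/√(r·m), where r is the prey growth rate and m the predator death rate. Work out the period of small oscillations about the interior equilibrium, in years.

Here r = 0.37 and m = 0.56, so r·m = 0.207.
ω = √0.207 = 0.455 per year, hence T = 2π/ω ≈ 13.8 years.

T ≈ 13.8 years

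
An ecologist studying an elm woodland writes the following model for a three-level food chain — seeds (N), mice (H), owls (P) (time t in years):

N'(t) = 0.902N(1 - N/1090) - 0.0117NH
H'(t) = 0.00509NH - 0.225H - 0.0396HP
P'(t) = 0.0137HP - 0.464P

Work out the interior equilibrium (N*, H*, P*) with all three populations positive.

N* ≈ 611, H* ≈ 33.9, P* ≈ 72.9

From dP/dt = 0: 0.0137H* = 0.464, so H* = 33.9.
From dN/dt = 0: 0.902(1 - N*/1090) = 0.0117·33.9, giving N* = 1090·(1 - 0.439) = 611.
From dH/dt = 0: 0.00509·611 - 0.225 = 0.0396P*, so P* = 2.89/0.0396 = 72.9.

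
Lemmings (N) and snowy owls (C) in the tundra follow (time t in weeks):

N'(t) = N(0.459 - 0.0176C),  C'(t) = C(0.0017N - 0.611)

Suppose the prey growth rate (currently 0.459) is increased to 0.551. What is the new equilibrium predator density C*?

At the interior fixed point, setting dN/dt = 0 with N > 0 fixes C* = (prey growth rate)/(NC coefficient) — independent of the other coefficients.
With the change, C* = 0.551/0.0176 = 31.3; it rises from 26.1.

C* ≈ 31.3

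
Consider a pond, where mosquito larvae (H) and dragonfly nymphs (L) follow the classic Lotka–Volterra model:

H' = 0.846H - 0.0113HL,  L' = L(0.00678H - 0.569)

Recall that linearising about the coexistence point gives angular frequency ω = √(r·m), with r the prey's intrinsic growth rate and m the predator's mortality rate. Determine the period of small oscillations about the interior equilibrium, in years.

Here r = 0.846 and m = 0.569, so r·m = 0.481.
ω = √0.481 = 0.694 per year, hence T = 2π/ω ≈ 9.06 years.

T ≈ 9.06 years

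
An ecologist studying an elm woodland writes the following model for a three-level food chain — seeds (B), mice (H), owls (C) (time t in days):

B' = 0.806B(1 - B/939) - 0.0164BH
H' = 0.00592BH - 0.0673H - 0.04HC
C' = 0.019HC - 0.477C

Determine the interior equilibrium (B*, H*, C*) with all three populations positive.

B* ≈ 459, H* ≈ 25.1, C* ≈ 66.3

From dC/dt = 0: 0.019H* = 0.477, so H* = 25.1.
From dB/dt = 0: 0.806(1 - B*/939) = 0.0164·25.1, giving B* = 939·(1 - 0.511) = 459.
From dH/dt = 0: 0.00592·459 - 0.0673 = 0.04C*, so C* = 2.65/0.04 = 66.3.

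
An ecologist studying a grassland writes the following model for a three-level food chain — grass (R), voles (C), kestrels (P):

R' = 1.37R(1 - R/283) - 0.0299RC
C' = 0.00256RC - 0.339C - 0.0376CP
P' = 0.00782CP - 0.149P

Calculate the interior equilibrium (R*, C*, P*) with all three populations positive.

From dP/dt = 0: 0.00782C* = 0.149, so C* = 19.1.
From dR/dt = 0: 1.37(1 - R*/283) = 0.0299·19.1, giving R* = 283·(1 - 0.416) = 165.
From dC/dt = 0: 0.00256·165 - 0.339 = 0.0376P*, so P* = 0.0842/0.0376 = 2.24.

R* ≈ 165, C* ≈ 19.1, P* ≈ 2.24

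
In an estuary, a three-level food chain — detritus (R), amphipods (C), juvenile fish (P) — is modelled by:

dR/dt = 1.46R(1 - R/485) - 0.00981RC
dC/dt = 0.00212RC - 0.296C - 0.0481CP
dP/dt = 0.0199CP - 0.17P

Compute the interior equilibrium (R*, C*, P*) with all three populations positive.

From dP/dt = 0: 0.0199C* = 0.17, so C* = 8.54.
From dR/dt = 0: 1.46(1 - R*/485) = 0.00981·8.54, giving R* = 485·(1 - 0.0574) = 457.
From dC/dt = 0: 0.00212·457 - 0.296 = 0.0481P*, so P* = 0.673/0.0481 = 14.

R* ≈ 457, C* ≈ 8.54, P* ≈ 14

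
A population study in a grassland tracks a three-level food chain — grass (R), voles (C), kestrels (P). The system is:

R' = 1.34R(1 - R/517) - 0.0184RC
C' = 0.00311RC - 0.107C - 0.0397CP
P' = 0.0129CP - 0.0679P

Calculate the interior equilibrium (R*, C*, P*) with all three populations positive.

From dP/dt = 0: 0.0129C* = 0.0679, so C* = 5.26.
From dR/dt = 0: 1.34(1 - R*/517) = 0.0184·5.26, giving R* = 517·(1 - 0.0723) = 480.
From dC/dt = 0: 0.00311·480 - 0.107 = 0.0397P*, so P* = 1.38/0.0397 = 34.9.

R* ≈ 480, C* ≈ 5.26, P* ≈ 34.9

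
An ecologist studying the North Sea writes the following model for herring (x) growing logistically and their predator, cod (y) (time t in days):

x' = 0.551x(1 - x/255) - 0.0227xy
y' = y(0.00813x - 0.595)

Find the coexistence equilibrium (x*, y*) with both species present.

x* ≈ 73.2, y* ≈ 17.3

From dy/dt = 0 with y > 0: 0.00813x* = 0.595, so x* = 73.2.
Substitute into dx/dt = 0: 0.551(1 - 73.2/255) = 0.0227y*.
The bracket is 0.713, giving y* = 0.393/0.0227 = 17.3.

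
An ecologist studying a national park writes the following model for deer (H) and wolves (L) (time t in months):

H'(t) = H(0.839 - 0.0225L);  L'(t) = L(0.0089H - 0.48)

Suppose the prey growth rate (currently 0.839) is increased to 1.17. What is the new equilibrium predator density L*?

At the interior fixed point, setting dH/dt = 0 with H > 0 fixes L* = (prey growth rate)/(HL coefficient) — independent of the other coefficients.
With the change, L* = 1.17/0.0225 = 52; it rises from 37.3.

L* ≈ 52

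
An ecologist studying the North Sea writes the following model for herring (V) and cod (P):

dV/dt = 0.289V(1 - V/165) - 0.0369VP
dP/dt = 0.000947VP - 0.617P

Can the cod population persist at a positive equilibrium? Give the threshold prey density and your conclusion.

Threshold V = 652; K < 652, so no, the predator goes extinct.

The predator equation gives dP/dt > 0 only when V > 0.617/0.000947 = 652.
Without the predator, V → K = 165. Since 165 < 652, the predator cannot invade.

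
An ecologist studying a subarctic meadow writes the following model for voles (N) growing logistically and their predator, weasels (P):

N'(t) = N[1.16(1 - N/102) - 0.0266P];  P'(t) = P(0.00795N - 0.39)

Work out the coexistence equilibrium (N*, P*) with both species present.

N* ≈ 49.1, P* ≈ 22.6

From dP/dt = 0 with P > 0: 0.00795N* = 0.39, so N* = 49.1.
Substitute into dN/dt = 0: 1.16(1 - 49.1/102) = 0.0266P*.
The bracket is 0.519, giving P* = 0.602/0.0266 = 22.6.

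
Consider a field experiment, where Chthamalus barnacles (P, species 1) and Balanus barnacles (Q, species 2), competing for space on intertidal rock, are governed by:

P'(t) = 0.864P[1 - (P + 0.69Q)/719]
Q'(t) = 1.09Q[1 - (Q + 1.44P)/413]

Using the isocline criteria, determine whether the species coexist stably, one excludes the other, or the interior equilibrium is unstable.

species 1 excludes species 2

Compare the nullcline intercepts: K1/α12 = 719/0.69 = 1040 > K2 = 413; K2/α21 = 413/1.44 = 287 < K1 = 719.
Since the inequalities point opposite ways, species 1 can invade but species 2 cannot.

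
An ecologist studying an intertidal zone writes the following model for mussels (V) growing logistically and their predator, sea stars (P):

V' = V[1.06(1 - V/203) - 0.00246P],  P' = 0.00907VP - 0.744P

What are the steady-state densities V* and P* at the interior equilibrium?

V* ≈ 82, P* ≈ 257

From dP/dt = 0 with P > 0: 0.00907V* = 0.744, so V* = 82.
Substitute into dV/dt = 0: 1.06(1 - 82/203) = 0.00246P*.
The bracket is 0.596, giving P* = 0.632/0.00246 = 257.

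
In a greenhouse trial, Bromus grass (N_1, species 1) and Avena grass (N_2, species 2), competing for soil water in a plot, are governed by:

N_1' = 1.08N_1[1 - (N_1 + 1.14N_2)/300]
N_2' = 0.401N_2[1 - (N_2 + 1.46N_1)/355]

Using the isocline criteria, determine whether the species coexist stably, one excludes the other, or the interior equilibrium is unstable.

unstable coexistence (outcome depends on initial conditions)

Compare the nullcline intercepts: K1/α12 = 300/1.14 = 263 < K2 = 355; K2/α21 = 355/1.46 = 243 < K1 = 300.
Since both are reversed, neither can invade when rare; the interior point is a saddle.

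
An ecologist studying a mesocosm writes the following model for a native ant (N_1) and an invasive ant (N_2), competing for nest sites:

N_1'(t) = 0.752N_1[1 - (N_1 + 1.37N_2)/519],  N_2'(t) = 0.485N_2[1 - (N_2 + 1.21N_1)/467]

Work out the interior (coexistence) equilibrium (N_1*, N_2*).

Setting both brackets to zero gives the nullclines N_1 + 1.37N_2 = 519 and 1.21N_1 + N_2 = 467.
Substituting N_2 = 467 - 1.21N_1 into the first: N_1(1 - 1.37·1.21) = 519 - 1.37·467.
So N_1* = -121/-0.658 = 184, and then N_2* = 467 - 1.21·184 = 245.

N_1* ≈ 184, N_2* ≈ 245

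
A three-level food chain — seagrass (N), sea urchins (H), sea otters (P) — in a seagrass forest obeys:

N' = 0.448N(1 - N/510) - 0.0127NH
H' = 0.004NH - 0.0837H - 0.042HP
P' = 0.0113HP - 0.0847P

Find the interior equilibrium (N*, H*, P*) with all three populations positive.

From dP/dt = 0: 0.0113H* = 0.0847, so H* = 7.5.
From dN/dt = 0: 0.448(1 - N*/510) = 0.0127·7.5, giving N* = 510·(1 - 0.212) = 402.
From dH/dt = 0: 0.004·402 - 0.0837 = 0.042P*, so P* = 1.52/0.042 = 36.3.

N* ≈ 402, H* ≈ 7.5, P* ≈ 36.3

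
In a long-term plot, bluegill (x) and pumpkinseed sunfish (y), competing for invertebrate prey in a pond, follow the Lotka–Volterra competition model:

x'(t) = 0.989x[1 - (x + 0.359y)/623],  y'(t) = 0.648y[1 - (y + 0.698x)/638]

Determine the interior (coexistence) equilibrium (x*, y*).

Setting both brackets to zero gives the nullclines x + 0.359y = 623 and 0.698x + y = 638.
Substituting y = 638 - 0.698x into the first: x(1 - 0.359·0.698) = 623 - 0.359·638.
So x* = 394/0.749 = 526, and then y* = 638 - 0.698·526 = 271.

x* ≈ 526, y* ≈ 271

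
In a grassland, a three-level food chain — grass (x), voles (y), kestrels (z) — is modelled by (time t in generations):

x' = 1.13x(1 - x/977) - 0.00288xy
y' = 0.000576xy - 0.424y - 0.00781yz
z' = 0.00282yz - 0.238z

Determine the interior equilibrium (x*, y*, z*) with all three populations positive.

x* ≈ 767, y* ≈ 84.4, z* ≈ 2.27

From dz/dt = 0: 0.00282y* = 0.238, so y* = 84.4.
From dx/dt = 0: 1.13(1 - x*/977) = 0.00288·84.4, giving x* = 977·(1 - 0.215) = 767.
From dy/dt = 0: 0.000576·767 - 0.424 = 0.00781z*, so z* = 0.0177/0.00781 = 2.27.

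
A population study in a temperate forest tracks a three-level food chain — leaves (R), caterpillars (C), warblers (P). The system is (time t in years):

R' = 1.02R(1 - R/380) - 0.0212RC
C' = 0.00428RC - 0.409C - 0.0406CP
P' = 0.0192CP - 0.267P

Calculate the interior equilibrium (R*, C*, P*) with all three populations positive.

From dP/dt = 0: 0.0192C* = 0.267, so C* = 13.9.
From dR/dt = 0: 1.02(1 - R*/380) = 0.0212·13.9, giving R* = 380·(1 - 0.289) = 270.
From dC/dt = 0: 0.00428·270 - 0.409 = 0.0406P*, so P* = 0.747/0.0406 = 18.4.

R* ≈ 270, C* ≈ 13.9, P* ≈ 18.4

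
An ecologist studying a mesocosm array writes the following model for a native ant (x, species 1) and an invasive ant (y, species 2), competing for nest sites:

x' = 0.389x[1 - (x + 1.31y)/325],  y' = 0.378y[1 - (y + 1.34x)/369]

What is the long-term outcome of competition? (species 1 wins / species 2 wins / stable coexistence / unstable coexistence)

Compare the nullcline intercepts: K1/α12 = 325/1.31 = 248 < K2 = 369; K2/α21 = 369/1.34 = 275 < K1 = 325.
Since both are reversed, neither can invade when rare; the interior point is a saddle.

unstable coexistence (outcome depends on initial conditions)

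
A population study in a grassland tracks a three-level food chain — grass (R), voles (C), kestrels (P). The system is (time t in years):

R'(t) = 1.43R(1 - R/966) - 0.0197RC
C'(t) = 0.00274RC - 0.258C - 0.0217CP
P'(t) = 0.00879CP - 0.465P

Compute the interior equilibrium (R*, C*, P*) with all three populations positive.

From dP/dt = 0: 0.00879C* = 0.465, so C* = 52.9.
From dR/dt = 0: 1.43(1 - R*/966) = 0.0197·52.9, giving R* = 966·(1 - 0.729) = 262.
From dC/dt = 0: 0.00274·262 - 0.258 = 0.0217P*, so P* = 0.46/0.0217 = 21.2.

R* ≈ 262, C* ≈ 52.9, P* ≈ 21.2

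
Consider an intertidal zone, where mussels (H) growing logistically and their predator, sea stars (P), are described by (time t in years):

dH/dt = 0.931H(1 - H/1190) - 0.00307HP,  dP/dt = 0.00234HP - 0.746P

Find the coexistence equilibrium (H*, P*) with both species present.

H* ≈ 319, P* ≈ 222

From dP/dt = 0 with P > 0: 0.00234H* = 0.746, so H* = 319.
Substitute into dH/dt = 0: 0.931(1 - 319/1190) = 0.00307P*.
The bracket is 0.732, giving P* = 0.682/0.00307 = 222.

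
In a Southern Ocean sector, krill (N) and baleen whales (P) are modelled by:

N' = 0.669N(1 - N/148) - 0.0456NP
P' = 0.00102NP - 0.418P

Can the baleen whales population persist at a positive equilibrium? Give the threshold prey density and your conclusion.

Threshold N = 410; K < 410, so no, the predator goes extinct.

The predator equation gives dP/dt > 0 only when N > 0.418/0.00102 = 410.
Without the predator, N → K = 148. Since 148 < 410, the predator cannot invade.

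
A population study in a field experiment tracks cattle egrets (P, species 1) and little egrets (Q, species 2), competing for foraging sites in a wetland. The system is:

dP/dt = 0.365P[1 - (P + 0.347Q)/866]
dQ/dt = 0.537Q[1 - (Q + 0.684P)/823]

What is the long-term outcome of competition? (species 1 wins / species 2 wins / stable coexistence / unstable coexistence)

Compare the nullcline intercepts: K1/α12 = 866/0.347 = 2500 > K2 = 823; K2/α21 = 823/0.684 = 1200 > K1 = 866.
Since both inequalities hold, each species can invade when rare, so the interior equilibrium is stable.

stable coexistence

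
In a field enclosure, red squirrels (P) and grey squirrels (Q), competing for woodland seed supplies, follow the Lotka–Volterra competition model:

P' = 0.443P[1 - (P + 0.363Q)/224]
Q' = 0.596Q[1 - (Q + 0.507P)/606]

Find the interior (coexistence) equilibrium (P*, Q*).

Setting both brackets to zero gives the nullclines P + 0.363Q = 224 and 0.507P + Q = 606.
Substituting Q = 606 - 0.507P into the first: P(1 - 0.363·0.507) = 224 - 0.363·606.
So P* = 4.02/0.816 = 4.93, and then Q* = 606 - 0.507·4.93 = 604.

P* ≈ 4.93, Q* ≈ 604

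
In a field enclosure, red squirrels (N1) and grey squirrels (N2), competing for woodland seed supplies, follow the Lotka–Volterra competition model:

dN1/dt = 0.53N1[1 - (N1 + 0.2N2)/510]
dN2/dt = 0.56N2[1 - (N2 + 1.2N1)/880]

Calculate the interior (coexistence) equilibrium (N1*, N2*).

Setting both brackets to zero gives the nullclines N1 + 0.2N2 = 510 and 1.2N1 + N2 = 880.
Substituting N2 = 880 - 1.2N1 into the first: N1(1 - 0.2·1.2) = 510 - 0.2·880.
So N1* = 334/0.76 = 439, and then N2* = 880 - 1.2·439 = 353.

N1* ≈ 439, N2* ≈ 353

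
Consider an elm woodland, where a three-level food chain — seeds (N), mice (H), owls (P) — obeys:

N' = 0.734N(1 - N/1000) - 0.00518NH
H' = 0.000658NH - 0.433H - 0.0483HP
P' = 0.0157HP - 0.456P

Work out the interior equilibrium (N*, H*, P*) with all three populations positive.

From dP/dt = 0: 0.0157H* = 0.456, so H* = 29.
From dN/dt = 0: 0.734(1 - N*/1000) = 0.00518·29, giving N* = 1000·(1 - 0.205) = 795.
From dH/dt = 0: 0.000658·795 - 0.433 = 0.0483P*, so P* = 0.0901/0.0483 = 1.87.

N* ≈ 795, H* ≈ 29, P* ≈ 1.87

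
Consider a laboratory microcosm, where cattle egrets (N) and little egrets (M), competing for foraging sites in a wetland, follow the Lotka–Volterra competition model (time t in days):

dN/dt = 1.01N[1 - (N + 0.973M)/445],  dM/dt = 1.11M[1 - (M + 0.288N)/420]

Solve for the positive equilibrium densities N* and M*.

Setting both brackets to zero gives the nullclines N + 0.973M = 445 and 0.288N + M = 420.
Substituting M = 420 - 0.288N into the first: N(1 - 0.973·0.288) = 445 - 0.973·420.
So N* = 36.3/0.72 = 50.5, and then M* = 420 - 0.288·50.5 = 405.

N* ≈ 50.5, M* ≈ 405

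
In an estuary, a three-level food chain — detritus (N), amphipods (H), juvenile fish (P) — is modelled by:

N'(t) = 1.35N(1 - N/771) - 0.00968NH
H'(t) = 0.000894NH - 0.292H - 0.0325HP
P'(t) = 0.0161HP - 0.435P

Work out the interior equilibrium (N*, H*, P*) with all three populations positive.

From dP/dt = 0: 0.0161H* = 0.435, so H* = 27.
From dN/dt = 0: 1.35(1 - N*/771) = 0.00968·27, giving N* = 771·(1 - 0.194) = 622.
From dH/dt = 0: 0.000894·622 - 0.292 = 0.0325P*, so P* = 0.264/0.0325 = 8.12.

N* ≈ 622, H* ≈ 27, P* ≈ 8.12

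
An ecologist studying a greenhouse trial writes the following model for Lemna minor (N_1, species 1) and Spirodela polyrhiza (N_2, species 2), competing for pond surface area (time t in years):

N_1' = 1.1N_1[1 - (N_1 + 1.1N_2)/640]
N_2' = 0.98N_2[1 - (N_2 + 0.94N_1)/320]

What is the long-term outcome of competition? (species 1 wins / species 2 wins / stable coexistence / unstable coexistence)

Compare the nullcline intercepts: K1/α12 = 640/1.1 = 582 > K2 = 320; K2/α21 = 320/0.94 = 340 < K1 = 640.
Since the inequalities point opposite ways, species 1 can invade but species 2 cannot.

species 1 excludes species 2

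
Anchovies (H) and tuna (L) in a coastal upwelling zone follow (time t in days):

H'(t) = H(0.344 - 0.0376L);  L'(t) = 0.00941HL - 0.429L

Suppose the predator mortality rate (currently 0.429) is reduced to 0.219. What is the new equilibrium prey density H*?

At the interior fixed point, setting dL/dt = 0 with L > 0 fixes H* = (predator death rate)/(HL coefficient) — independent of the other coefficients.
With the change, H* = 0.219/0.00941 = 23.3; it falls from 45.6.

H* ≈ 23.3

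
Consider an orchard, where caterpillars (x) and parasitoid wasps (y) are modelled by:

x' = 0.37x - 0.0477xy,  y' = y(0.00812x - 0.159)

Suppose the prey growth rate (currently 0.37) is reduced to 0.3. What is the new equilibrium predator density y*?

At the interior fixed point, setting dx/dt = 0 with x > 0 fixes y* = (prey growth rate)/(xy coefficient) — independent of the other coefficients.
With the change, y* = 0.3/0.0477 = 6.29; it falls from 7.76.

y* ≈ 6.29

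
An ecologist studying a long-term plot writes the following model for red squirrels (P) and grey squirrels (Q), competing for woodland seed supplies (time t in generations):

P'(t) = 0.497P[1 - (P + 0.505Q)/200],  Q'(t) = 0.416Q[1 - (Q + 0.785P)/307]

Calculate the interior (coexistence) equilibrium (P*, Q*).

P* ≈ 74.5, Q* ≈ 249

Setting both brackets to zero gives the nullclines P + 0.505Q = 200 and 0.785P + Q = 307.
Substituting Q = 307 - 0.785P into the first: P(1 - 0.505·0.785) = 200 - 0.505·307.
So P* = 45/0.604 = 74.5, and then Q* = 307 - 0.785·74.5 = 249.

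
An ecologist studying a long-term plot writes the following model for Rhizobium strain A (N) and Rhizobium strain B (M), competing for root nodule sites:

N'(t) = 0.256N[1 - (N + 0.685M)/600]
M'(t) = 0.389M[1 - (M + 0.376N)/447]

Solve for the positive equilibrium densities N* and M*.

Setting both brackets to zero gives the nullclines N + 0.685M = 600 and 0.376N + M = 447.
Substituting M = 447 - 0.376N into the first: N(1 - 0.685·0.376) = 600 - 0.685·447.
So N* = 294/0.742 = 396, and then M* = 447 - 0.376·396 = 298.

N* ≈ 396, M* ≈ 298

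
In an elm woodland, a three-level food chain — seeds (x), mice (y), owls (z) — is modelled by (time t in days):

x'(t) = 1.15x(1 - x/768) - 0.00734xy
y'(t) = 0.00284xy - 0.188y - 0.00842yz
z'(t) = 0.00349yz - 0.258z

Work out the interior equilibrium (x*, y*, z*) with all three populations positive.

x* ≈ 406, y* ≈ 73.9, z* ≈ 114

From dz/dt = 0: 0.00349y* = 0.258, so y* = 73.9.
From dx/dt = 0: 1.15(1 - x*/768) = 0.00734·73.9, giving x* = 768·(1 - 0.472) = 406.
From dy/dt = 0: 0.00284·406 - 0.188 = 0.00842z*, so z* = 0.964/0.00842 = 114.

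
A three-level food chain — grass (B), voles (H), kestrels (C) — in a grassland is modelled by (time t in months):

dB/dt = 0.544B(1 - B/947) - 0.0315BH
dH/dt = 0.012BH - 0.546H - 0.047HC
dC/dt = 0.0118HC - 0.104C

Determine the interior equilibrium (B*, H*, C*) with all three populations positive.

From dC/dt = 0: 0.0118H* = 0.104, so H* = 8.81.
From dB/dt = 0: 0.544(1 - B*/947) = 0.0315·8.81, giving B* = 947·(1 - 0.51) = 464.
From dH/dt = 0: 0.012·464 - 0.546 = 0.047C*, so C* = 5.02/0.047 = 107.

B* ≈ 464, H* ≈ 8.81, C* ≈ 107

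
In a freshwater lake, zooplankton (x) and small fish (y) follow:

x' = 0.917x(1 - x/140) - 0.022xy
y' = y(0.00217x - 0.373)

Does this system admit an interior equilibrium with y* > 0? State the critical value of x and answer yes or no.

The predator equation gives dy/dt > 0 only when x > 0.373/0.00217 = 172.
Without the predator, x → K = 140. Since 140 < 172, the predator cannot invade.

Threshold x = 172; K < 172, so no, the predator goes extinct.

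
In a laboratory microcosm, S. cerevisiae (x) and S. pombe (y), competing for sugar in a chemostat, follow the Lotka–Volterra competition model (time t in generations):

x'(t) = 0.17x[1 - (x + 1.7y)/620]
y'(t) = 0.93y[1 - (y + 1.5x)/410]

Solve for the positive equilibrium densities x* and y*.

Setting both brackets to zero gives the nullclines x + 1.7y = 620 and 1.5x + y = 410.
Substituting y = 410 - 1.5x into the first: x(1 - 1.7·1.5) = 620 - 1.7·410.
So x* = -77/-1.55 = 49.7, and then y* = 410 - 1.5·49.7 = 335.

x* ≈ 49.7, y* ≈ 335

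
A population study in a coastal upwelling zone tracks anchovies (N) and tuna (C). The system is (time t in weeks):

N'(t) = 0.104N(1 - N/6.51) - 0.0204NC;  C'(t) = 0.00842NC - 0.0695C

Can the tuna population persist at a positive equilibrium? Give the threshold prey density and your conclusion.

Threshold N = 8.25; K < 8.25, so no, the predator goes extinct.

The predator equation gives dC/dt > 0 only when N > 0.0695/0.00842 = 8.25.
Without the predator, N → K = 6.51. Since 6.51 < 8.25, the predator cannot invade.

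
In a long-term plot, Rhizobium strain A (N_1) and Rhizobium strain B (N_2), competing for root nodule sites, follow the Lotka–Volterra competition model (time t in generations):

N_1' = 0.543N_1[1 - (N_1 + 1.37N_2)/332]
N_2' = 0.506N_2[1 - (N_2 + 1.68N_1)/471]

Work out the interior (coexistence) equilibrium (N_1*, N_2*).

Setting both brackets to zero gives the nullclines N_1 + 1.37N_2 = 332 and 1.68N_1 + N_2 = 471.
Substituting N_2 = 471 - 1.68N_1 into the first: N_1(1 - 1.37·1.68) = 332 - 1.37·471.
So N_1* = -313/-1.3 = 241, and then N_2* = 471 - 1.68·241 = 66.7.

N_1* ≈ 241, N_2* ≈ 66.7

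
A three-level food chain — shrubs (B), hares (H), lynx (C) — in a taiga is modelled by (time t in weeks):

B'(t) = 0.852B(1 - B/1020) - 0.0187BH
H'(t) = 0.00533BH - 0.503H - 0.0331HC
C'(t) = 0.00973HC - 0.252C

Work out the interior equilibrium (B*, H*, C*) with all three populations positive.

B* ≈ 440, H* ≈ 25.9, C* ≈ 55.7

From dC/dt = 0: 0.00973H* = 0.252, so H* = 25.9.
From dB/dt = 0: 0.852(1 - B*/1020) = 0.0187·25.9, giving B* = 1020·(1 - 0.568) = 440.
From dH/dt = 0: 0.00533·440 - 0.503 = 0.0331C*, so C* = 1.84/0.0331 = 55.7.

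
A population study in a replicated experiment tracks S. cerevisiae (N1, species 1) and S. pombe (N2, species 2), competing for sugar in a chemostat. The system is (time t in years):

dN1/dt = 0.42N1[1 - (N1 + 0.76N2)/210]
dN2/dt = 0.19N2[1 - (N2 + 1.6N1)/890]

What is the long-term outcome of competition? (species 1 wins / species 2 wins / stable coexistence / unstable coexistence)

Compare the nullcline intercepts: K1/α12 = 210/0.76 = 276 < K2 = 890; K2/α21 = 890/1.6 = 556 > K1 = 210.
Since the inequalities point opposite ways, species 2 can invade but species 1 cannot.

species 2 excludes species 1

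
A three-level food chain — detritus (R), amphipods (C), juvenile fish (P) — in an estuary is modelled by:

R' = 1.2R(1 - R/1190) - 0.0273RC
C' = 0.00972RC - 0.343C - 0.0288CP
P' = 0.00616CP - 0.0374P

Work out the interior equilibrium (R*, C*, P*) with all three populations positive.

From dP/dt = 0: 0.00616C* = 0.0374, so C* = 6.07.
From dR/dt = 0: 1.2(1 - R*/1190) = 0.0273·6.07, giving R* = 1190·(1 - 0.138) = 1030.
From dC/dt = 0: 0.00972·1030 - 0.343 = 0.0288P*, so P* = 9.63/0.0288 = 334.

R* ≈ 1030, C* ≈ 6.07, P* ≈ 334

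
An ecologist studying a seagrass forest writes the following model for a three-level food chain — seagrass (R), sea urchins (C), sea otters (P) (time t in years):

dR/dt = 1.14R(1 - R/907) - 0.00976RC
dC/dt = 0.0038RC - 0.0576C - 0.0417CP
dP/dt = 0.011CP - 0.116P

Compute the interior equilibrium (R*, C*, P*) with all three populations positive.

From dP/dt = 0: 0.011C* = 0.116, so C* = 10.5.
From dR/dt = 0: 1.14(1 - R*/907) = 0.00976·10.5, giving R* = 907·(1 - 0.0903) = 825.
From dC/dt = 0: 0.0038·825 - 0.0576 = 0.0417P*, so P* = 3.08/0.0417 = 73.8.

R* ≈ 825, C* ≈ 10.5, P* ≈ 73.8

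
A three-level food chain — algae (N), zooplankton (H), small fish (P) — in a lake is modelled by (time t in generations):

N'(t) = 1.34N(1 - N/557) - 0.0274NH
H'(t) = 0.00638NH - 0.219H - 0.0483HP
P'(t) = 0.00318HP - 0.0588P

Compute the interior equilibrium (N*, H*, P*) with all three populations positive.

N* ≈ 346, H* ≈ 18.5, P* ≈ 41.2

From dP/dt = 0: 0.00318H* = 0.0588, so H* = 18.5.
From dN/dt = 0: 1.34(1 - N*/557) = 0.0274·18.5, giving N* = 557·(1 - 0.378) = 346.
From dH/dt = 0: 0.00638·346 - 0.219 = 0.0483P*, so P* = 1.99/0.0483 = 41.2.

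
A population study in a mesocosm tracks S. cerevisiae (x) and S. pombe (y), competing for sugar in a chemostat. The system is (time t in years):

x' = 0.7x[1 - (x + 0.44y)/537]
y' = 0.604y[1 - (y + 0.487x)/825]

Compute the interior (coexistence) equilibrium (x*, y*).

x* ≈ 221, y* ≈ 717

Setting both brackets to zero gives the nullclines x + 0.44y = 537 and 0.487x + y = 825.
Substituting y = 825 - 0.487x into the first: x(1 - 0.44·0.487) = 537 - 0.44·825.
So x* = 174/0.786 = 221, and then y* = 825 - 0.487·221 = 717.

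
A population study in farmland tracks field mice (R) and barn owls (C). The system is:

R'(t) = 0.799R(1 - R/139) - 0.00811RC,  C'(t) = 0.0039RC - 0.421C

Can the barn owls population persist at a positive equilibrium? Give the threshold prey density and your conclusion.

Threshold R = 108; K > 108, so yes, the predator persists.

The predator equation gives dC/dt > 0 only when R > 0.421/0.0039 = 108.
Without the predator, R → K = 139. Since 139 > 108, the predator can invade and persist.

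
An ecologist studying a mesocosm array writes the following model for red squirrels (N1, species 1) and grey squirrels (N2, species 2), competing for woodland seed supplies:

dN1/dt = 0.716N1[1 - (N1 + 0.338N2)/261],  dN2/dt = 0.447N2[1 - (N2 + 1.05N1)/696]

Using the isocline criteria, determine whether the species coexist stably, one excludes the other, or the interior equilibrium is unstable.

Compare the nullcline intercepts: K1/α12 = 261/0.338 = 772 > K2 = 696; K2/α21 = 696/1.05 = 663 > K1 = 261.
Since both inequalities hold, each species can invade when rare, so the interior equilibrium is stable.

stable coexistence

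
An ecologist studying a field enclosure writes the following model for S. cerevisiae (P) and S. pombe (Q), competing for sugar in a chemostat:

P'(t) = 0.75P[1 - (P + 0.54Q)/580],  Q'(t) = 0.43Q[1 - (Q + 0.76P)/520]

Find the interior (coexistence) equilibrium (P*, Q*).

P* ≈ 507, Q* ≈ 134

Setting both brackets to zero gives the nullclines P + 0.54Q = 580 and 0.76P + Q = 520.
Substituting Q = 520 - 0.76P into the first: P(1 - 0.54·0.76) = 580 - 0.54·520.
So P* = 299/0.59 = 507, and then Q* = 520 - 0.76·507 = 134.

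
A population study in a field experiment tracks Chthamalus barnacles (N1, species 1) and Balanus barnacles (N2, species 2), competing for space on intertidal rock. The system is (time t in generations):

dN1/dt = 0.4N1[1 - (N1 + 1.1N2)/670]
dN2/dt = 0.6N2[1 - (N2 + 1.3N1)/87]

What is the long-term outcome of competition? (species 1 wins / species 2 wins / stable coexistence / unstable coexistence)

species 1 excludes species 2

Compare the nullcline intercepts: K1/α12 = 670/1.1 = 609 > K2 = 87; K2/α21 = 87/1.3 = 66.9 < K1 = 670.
Since the inequalities point opposite ways, species 1 can invade but species 2 cannot.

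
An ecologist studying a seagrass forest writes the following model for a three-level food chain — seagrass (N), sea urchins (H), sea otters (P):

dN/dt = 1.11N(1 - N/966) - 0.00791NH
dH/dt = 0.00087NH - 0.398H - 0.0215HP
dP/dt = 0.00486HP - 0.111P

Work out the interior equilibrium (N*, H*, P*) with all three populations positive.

N* ≈ 809, H* ≈ 22.8, P* ≈ 14.2

From dP/dt = 0: 0.00486H* = 0.111, so H* = 22.8.
From dN/dt = 0: 1.11(1 - N*/966) = 0.00791·22.8, giving N* = 966·(1 - 0.163) = 809.
From dH/dt = 0: 0.00087·809 - 0.398 = 0.0215P*, so P* = 0.306/0.0215 = 14.2.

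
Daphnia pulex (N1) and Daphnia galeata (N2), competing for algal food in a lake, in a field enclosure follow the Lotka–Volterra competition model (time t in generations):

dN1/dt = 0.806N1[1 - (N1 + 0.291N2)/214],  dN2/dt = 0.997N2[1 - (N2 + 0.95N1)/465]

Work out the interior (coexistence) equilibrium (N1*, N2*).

N1* ≈ 109, N2* ≈ 362

Setting both brackets to zero gives the nullclines N1 + 0.291N2 = 214 and 0.95N1 + N2 = 465.
Substituting N2 = 465 - 0.95N1 into the first: N1(1 - 0.291·0.95) = 214 - 0.291·465.
So N1* = 78.7/0.724 = 109, and then N2* = 465 - 0.95·109 = 362.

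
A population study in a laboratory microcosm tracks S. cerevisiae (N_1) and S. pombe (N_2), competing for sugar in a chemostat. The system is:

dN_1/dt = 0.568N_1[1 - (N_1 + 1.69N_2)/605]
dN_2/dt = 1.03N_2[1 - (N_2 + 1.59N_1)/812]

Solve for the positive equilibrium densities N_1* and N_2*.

N_1* ≈ 455, N_2* ≈ 88.9

Setting both brackets to zero gives the nullclines N_1 + 1.69N_2 = 605 and 1.59N_1 + N_2 = 812.
Substituting N_2 = 812 - 1.59N_1 into the first: N_1(1 - 1.69·1.59) = 605 - 1.69·812.
So N_1* = -767/-1.69 = 455, and then N_2* = 812 - 1.59·455 = 88.9.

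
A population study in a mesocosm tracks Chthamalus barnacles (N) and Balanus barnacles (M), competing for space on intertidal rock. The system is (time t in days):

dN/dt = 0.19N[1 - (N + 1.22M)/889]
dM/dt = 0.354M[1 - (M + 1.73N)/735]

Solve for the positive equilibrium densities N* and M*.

Setting both brackets to zero gives the nullclines N + 1.22M = 889 and 1.73N + M = 735.
Substituting M = 735 - 1.73N into the first: N(1 - 1.22·1.73) = 889 - 1.22·735.
So N* = -7.7/-1.11 = 6.93, and then M* = 735 - 1.73·6.93 = 723.

N* ≈ 6.93, M* ≈ 723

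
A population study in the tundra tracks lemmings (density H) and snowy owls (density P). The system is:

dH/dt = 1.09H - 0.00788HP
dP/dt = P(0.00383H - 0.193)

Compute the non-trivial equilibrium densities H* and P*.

H* ≈ 50.4, P* ≈ 138

Set dP/dt = 0 with P > 0: 0.00383H - 0.193 = 0, so H* = 0.193/0.00383 = 50.4.
Set dH/dt = 0 with H > 0: 1.09 - 0.00788P = 0, so P* = 1.09/0.00788 = 138.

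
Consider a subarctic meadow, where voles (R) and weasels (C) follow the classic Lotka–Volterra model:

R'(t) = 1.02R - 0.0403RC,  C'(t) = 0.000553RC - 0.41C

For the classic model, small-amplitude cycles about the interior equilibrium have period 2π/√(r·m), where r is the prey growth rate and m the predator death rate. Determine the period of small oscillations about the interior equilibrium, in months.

T ≈ 9.72 months

Here r = 1.02 and m = 0.41, so r·m = 0.418.
ω = √0.418 = 0.647 per month, hence T = 2π/ω ≈ 9.72 months.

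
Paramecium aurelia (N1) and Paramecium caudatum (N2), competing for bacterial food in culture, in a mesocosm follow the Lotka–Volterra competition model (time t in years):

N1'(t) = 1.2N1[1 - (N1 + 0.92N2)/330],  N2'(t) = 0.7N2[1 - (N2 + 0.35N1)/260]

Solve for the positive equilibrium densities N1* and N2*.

Setting both brackets to zero gives the nullclines N1 + 0.92N2 = 330 and 0.35N1 + N2 = 260.
Substituting N2 = 260 - 0.35N1 into the first: N1(1 - 0.92·0.35) = 330 - 0.92·260.
So N1* = 90.8/0.678 = 134, and then N2* = 260 - 0.35·134 = 213.

N1* ≈ 134, N2* ≈ 213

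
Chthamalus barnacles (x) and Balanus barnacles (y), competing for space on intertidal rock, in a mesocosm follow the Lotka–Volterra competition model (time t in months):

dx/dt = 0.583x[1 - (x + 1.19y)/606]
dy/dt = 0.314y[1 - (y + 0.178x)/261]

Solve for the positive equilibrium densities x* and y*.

Setting both brackets to zero gives the nullclines x + 1.19y = 606 and 0.178x + y = 261.
Substituting y = 261 - 0.178x into the first: x(1 - 1.19·0.178) = 606 - 1.19·261.
So x* = 295/0.788 = 375, and then y* = 261 - 0.178·375 = 194.

x* ≈ 375, y* ≈ 194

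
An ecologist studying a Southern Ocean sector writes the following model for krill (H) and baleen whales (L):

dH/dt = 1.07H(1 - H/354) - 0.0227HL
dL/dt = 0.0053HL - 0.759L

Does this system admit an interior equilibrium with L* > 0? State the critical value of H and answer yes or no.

Threshold H = 143; K > 143, so yes, the predator persists.

The predator equation gives dL/dt > 0 only when H > 0.759/0.0053 = 143.
Without the predator, H → K = 354. Since 354 > 143, the predator can invade and persist.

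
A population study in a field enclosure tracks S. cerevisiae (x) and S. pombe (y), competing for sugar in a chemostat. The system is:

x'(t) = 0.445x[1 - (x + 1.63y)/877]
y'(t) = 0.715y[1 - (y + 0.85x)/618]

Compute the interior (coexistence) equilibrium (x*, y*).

Setting both brackets to zero gives the nullclines x + 1.63y = 877 and 0.85x + y = 618.
Substituting y = 618 - 0.85x into the first: x(1 - 1.63·0.85) = 877 - 1.63·618.
So x* = -130/-0.385 = 338, and then y* = 618 - 0.85·338 = 331.

x* ≈ 338, y* ≈ 331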